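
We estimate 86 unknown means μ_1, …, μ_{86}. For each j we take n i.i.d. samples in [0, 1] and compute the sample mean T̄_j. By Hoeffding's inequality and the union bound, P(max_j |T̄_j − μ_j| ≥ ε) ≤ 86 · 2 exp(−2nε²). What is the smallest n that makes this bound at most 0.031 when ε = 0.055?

Need 2·86·exp(−2nε²) ≤ 0.031, i.e. exp(−2nε²) ≤ 0.031/172.
So 2nε² ≥ ln(172/0.031) = 8.621263.
Hence n ≥ 8.621263/(2·0.055²) = 1425.002.
The smallest integer n is 1426.

1426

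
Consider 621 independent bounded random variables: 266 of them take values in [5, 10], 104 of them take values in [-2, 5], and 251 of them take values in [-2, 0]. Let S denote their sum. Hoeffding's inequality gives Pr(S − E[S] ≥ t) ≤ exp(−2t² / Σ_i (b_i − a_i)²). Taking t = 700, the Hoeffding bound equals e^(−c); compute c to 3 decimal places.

Σ(b_i − a_i)² = 266·5² + 104·7² + 251·2² = 12750.
c = 2t² / 12750 = 2·700² / 12750 = 76.8627.

76.863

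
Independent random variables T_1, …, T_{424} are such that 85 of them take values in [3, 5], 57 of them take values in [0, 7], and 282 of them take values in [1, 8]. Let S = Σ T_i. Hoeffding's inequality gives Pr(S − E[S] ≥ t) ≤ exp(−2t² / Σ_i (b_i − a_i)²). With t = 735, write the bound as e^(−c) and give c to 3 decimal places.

Σ(b_i − a_i)² = 85·2² + 57·7² + 282·7² = 16951.
c = 2t² / 16951 = 2·735² / 16951 = 63.7396.

63.740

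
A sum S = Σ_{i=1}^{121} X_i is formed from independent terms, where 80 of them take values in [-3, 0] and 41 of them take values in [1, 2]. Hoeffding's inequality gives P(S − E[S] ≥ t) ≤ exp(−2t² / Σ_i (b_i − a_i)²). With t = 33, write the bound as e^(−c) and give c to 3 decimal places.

Σ(b_i − a_i)² = 80·3² + 41·1² = 761.
c = 2t² / 761 = 2·33² / 761 = 2.8620.

2.862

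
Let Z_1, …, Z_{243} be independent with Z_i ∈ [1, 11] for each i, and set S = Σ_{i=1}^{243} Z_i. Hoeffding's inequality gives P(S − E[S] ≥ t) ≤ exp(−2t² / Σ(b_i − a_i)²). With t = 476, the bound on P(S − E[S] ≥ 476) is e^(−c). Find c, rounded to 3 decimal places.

18.648

Σ(b_i − a_i)² = 243·(10)² = 24300.
c = 2t²/24300 = 2·476²/24300 = 18.6482.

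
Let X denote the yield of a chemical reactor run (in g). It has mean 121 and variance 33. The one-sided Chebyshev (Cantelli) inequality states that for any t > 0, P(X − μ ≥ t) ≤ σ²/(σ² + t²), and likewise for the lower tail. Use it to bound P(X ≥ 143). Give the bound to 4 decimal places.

Here σ² = 33 and t = 22, so σ² + t² = 517.
Cantelli's bound: 33/517 = 0.0638.

0.0638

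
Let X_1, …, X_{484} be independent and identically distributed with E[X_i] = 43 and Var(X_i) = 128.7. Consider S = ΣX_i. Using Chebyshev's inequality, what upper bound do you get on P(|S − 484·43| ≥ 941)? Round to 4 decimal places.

0.0703

Var(S) = n·Var(X_i) = 484·128.7 = 62290.8.
Chebyshev: P(|S − 484·43| ≥ 941) ≤ Var(S)/941² = 62290.8/885481 = 0.0703.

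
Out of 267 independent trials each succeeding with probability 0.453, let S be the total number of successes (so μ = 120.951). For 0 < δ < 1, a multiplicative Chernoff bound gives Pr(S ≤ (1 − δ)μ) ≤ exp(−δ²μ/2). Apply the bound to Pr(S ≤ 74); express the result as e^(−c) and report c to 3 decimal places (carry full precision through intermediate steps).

Write 74 = (1 − δ)μ, so δ = 1 − 74/120.951 = 0.388182…
Then the exponent is δ²μ/2 = (μ − 74)²/(2μ) = 9.112766.

9.113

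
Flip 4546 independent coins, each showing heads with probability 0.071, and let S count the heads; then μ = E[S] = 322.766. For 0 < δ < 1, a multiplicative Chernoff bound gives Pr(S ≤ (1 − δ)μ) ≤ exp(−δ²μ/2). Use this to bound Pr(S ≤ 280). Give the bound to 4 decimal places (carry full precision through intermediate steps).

Write 280 = (1 − δ)μ, so δ = 1 − 280/322.766 = 0.1324985…
Then the exponent is δ²μ/2 = (μ − 280)²/(2μ) = 2.833215.
Bound = exp(−2.833215) = 0.05882.

0.0588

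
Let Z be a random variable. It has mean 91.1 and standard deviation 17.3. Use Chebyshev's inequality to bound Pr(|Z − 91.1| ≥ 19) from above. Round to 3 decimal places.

Chebyshev: Pr(|Z − μ| ≥ t) ≤ Var(Z)/t².
Var(Z) = σ² = 17.3² = 299.29.
Bound = 299.29 / 361 = 0.8291.

0.829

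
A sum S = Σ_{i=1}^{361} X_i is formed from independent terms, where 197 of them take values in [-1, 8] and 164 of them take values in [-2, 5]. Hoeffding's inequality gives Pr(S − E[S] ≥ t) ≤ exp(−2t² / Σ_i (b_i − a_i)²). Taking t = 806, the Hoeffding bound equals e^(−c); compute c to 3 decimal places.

54.152

Σ(b_i − a_i)² = 197·9² + 164·7² = 23993.
c = 2t² / 23993 = 2·806² / 23993 = 54.1521.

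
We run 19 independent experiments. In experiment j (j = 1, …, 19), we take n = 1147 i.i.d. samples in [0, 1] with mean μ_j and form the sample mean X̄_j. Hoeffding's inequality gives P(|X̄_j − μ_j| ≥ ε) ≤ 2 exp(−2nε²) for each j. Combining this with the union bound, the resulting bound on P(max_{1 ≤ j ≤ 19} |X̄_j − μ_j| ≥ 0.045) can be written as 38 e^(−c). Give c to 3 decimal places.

Union bound over the 19 events: P(max_{1 ≤ j ≤ 19} |X̄_j − μ_j| ≥ 0.045) ≤ 19·2·exp(−2nε²) = 38 exp(−2·1147·0.045²).
So c = 2·1147·0.045² = 4.6453.

4.645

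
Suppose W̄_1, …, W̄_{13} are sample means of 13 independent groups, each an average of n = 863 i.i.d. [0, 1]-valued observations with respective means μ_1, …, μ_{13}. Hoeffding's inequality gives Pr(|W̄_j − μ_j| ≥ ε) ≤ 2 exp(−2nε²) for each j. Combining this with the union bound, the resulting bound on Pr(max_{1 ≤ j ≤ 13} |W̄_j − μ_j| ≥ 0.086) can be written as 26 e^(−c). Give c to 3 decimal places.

12.765

Union bound over the 13 events: Pr(max_{1 ≤ j ≤ 13} |W̄_j − μ_j| ≥ 0.086) ≤ 13·2·exp(−2nε²) = 26 exp(−2·863·0.086²).
So c = 2·863·0.086² = 12.7655.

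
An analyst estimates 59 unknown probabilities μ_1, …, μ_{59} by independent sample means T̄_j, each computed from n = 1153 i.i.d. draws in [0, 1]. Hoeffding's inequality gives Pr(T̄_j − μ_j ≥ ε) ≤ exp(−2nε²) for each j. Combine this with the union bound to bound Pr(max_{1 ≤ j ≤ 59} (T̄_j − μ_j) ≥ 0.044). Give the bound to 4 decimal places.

0.6792

Per-experiment Hoeffding bound: exp(−2·1153·0.044²) = exp(−4.46442) = 0.011511.
Union bound over 59 events: 59·0.011511 = 0.67917.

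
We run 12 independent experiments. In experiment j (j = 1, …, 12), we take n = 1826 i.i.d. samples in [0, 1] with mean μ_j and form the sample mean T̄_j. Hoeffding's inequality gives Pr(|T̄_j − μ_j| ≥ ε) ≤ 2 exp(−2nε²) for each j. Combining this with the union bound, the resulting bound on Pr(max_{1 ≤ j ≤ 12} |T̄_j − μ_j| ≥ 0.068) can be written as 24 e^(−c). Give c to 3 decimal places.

16.887

Union bound over the 12 events: Pr(max_{1 ≤ j ≤ 12} |T̄_j − μ_j| ≥ 0.068) ≤ 12·2·exp(−2nε²) = 24 exp(−2·1826·0.068²).
So c = 2·1826·0.068² = 16.8868.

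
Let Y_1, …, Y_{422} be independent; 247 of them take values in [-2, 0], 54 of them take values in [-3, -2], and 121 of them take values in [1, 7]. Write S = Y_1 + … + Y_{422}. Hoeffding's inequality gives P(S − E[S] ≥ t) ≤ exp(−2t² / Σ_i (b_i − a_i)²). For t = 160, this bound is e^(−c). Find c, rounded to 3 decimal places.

Σ(b_i − a_i)² = 247·2² + 54·1² + 121·6² = 5398.
c = 2t² / 5398 = 2·160² / 5398 = 9.4850.

9.485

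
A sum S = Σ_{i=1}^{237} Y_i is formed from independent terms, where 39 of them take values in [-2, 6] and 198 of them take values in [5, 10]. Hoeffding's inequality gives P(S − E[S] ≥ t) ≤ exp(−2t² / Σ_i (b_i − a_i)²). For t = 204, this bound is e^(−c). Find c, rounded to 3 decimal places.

11.178

Σ(b_i − a_i)² = 39·8² + 198·5² = 7446.
c = 2t² / 7446 = 2·204² / 7446 = 11.1781.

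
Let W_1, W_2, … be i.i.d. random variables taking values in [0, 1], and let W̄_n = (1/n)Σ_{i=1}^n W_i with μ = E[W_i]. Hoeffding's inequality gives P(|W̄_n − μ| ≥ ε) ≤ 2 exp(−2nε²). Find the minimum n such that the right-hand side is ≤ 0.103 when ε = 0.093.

Require 2·exp(−2nε²) ≤ 0.103, i.e. 2nε² ≥ ln(2/0.103) = 2.966173.
So n ≥ 2.966173 / (2·0.093²) = 171.475.
The smallest integer n is 172.

172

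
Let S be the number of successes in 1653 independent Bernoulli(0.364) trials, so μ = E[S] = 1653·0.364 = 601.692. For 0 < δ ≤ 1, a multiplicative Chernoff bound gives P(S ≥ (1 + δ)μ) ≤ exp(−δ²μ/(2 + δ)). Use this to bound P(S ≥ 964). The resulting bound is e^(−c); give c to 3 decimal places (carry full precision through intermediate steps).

Write 964 = (1 + δ)μ, so δ = 964/601.692 − 1 = 0.6021486…
Then the exponent is δ²μ/(2 + δ) = (964 − μ)² / (μ·(2 + δ)) = 83.839661.

83.840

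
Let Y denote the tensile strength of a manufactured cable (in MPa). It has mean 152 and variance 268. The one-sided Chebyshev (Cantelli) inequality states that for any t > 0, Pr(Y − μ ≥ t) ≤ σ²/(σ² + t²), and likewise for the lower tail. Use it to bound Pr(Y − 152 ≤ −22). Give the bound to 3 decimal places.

Here σ² = 268 and t = 22, so σ² + t² = 752.
Cantelli's bound: 268/752 = 0.3564.

0.356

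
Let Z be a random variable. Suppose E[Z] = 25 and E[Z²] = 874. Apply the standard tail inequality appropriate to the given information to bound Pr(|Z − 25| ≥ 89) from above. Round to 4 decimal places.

The first two moments determine the variance, so Chebyshev's inequality is the sharpest standard bound available.
Var(Z) = E[Z²] − (E[Z])² = 874 − 625 = 249.
Chebyshev's inequality: Pr(|Z − μ| ≥ t) ≤ Var(Z)/t² = 249/7921 = 0.0314.

0.0314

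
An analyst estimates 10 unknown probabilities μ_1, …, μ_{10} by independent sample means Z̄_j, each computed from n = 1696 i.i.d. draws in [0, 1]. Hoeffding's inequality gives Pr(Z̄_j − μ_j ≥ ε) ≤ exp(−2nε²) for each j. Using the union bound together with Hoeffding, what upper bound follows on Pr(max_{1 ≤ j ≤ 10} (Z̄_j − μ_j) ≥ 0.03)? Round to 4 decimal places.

Per-experiment Hoeffding bound: exp(−2·1696·0.03²) = exp(−3.05280) = 0.047227.
Union bound over 10 events: 10·0.047227 = 0.47227.

0.4723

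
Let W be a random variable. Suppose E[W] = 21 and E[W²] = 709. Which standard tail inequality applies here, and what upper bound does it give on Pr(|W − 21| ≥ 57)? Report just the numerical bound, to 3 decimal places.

The first two moments determine the variance, so Chebyshev's inequality is the sharpest standard bound available.
Var(W) = E[W²] − (E[W])² = 709 − 441 = 268.
Chebyshev's inequality: Pr(|W − μ| ≥ t) ≤ Var(W)/t² = 268/3249 = 0.0825.

0.082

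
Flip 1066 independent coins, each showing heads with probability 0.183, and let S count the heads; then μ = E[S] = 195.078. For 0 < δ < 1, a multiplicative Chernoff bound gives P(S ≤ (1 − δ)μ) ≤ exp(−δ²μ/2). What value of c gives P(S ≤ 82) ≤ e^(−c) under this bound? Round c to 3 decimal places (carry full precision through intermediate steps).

32.773

Write 82 = (1 − δ)μ, so δ = 1 − 82/195.078 = 0.5796553…
Then the exponent is δ²μ/2 = (μ − 82)²/(2μ) = 32.773132.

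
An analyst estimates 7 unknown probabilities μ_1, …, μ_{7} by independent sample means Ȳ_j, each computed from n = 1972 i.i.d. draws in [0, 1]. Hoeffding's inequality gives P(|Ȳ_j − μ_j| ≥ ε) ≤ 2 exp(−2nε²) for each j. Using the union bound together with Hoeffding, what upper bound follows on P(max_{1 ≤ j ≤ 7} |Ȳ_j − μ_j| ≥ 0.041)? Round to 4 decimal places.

0.0185

Per-experiment Hoeffding bound: 2·exp(−2·1972·0.041²) = 2·exp(−6.62986) = 0.0026407.
Union bound over 7 events: 7·0.0026407 = 0.01848.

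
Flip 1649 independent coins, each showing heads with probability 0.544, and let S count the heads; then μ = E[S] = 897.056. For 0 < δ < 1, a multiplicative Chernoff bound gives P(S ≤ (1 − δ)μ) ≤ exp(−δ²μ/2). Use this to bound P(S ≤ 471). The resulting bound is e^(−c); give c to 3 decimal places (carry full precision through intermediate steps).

Write 471 = (1 − δ)μ, so δ = 1 − 471/897.056 = 0.4749492…
Then the exponent is δ²μ/2 = (μ − 471)²/(2μ) = 101.177471.

101.177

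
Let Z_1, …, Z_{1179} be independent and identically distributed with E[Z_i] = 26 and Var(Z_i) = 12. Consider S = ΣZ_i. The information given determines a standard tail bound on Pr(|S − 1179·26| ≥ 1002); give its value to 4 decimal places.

0.0141

With mean and variance of each term known, Chebyshev's inequality bounds the deviation of the sum (or sample mean).
Var(S) = n·Var(Z_i) = 1179·12 = 14148.
Chebyshev: Pr(|S − 1179·26| ≥ 1002) ≤ Var(S)/1002² = 14148/1004004 = 0.0141.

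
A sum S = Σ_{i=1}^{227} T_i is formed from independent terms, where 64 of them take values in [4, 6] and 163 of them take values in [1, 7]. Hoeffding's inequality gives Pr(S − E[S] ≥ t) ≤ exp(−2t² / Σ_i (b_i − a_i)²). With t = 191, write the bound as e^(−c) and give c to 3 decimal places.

11.914

Σ(b_i − a_i)² = 64·2² + 163·6² = 6124.
c = 2t² / 6124 = 2·191² / 6124 = 11.9141.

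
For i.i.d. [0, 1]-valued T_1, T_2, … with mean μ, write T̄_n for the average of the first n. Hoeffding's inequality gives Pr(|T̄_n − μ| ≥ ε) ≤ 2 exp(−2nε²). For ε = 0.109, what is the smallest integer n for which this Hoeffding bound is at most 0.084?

134

Require 2·exp(−2nε²) ≤ 0.084, i.e. 2nε² ≥ ln(2/0.084) = 3.170086.
So n ≥ 3.170086 / (2·0.109²) = 133.410.
The smallest integer n is 134.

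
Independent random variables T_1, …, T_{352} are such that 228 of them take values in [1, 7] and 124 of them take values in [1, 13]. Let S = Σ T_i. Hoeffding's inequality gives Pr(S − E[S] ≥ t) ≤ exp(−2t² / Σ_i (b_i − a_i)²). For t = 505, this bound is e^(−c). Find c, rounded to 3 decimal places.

19.569

Σ(b_i − a_i)² = 228·6² + 124·12² = 26064.
c = 2t² / 26064 = 2·505² / 26064 = 19.5691.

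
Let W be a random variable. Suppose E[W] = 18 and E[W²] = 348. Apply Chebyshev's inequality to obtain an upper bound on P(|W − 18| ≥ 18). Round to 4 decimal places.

Var(W) = E[W²] − (E[W])² = 348 − 324 = 24.
Chebyshev's inequality: P(|W − μ| ≥ t) ≤ Var(W)/t² = 24/324 = 0.0741.

0.0741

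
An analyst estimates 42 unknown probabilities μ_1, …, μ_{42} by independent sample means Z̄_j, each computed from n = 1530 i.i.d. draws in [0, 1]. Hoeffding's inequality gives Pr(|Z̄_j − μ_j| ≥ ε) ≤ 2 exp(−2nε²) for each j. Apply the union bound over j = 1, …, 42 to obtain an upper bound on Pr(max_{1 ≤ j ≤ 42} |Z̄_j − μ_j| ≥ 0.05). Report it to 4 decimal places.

Per-experiment Hoeffding bound: 2·exp(−2·1530·0.05²) = 2·exp(−7.65000) = 0.00095209.
Union bound over 42 events: 42·0.00095209 = 0.03999.

0.0400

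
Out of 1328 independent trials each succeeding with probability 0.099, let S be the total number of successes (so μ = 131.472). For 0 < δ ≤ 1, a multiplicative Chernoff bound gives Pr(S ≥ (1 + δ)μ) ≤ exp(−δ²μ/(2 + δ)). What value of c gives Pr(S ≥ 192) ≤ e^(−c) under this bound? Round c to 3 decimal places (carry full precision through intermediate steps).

11.326

Write 192 = (1 + δ)μ, so δ = 192/131.472 − 1 = 0.460387…
Then the exponent is δ²μ/(2 + δ) = (192 − μ)² / (μ·(2 + δ)) = 11.325984.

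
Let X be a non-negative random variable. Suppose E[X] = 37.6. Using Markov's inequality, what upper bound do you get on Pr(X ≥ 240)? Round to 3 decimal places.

Markov's inequality: for a non-negative random variable, Pr(X ≥ a) ≤ E[X]/a.
Here E[X] = 37.6 and a = 240, so the bound is 37.6/240 = 0.1567.

0.157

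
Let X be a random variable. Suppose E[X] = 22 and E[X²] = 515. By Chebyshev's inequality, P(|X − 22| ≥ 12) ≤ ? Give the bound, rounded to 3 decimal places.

0.215

Var(X) = E[X²] − (E[X])² = 515 − 484 = 31.
Chebyshev's inequality: P(|X − μ| ≥ t) ≤ Var(X)/t² = 31/144 = 0.2153.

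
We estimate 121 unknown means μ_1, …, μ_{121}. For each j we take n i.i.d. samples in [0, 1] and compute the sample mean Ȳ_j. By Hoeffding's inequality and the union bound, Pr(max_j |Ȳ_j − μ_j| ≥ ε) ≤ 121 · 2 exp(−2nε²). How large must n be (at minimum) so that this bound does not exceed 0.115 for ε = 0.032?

3737

Need 2·121·exp(−2nε²) ≤ 0.115, i.e. exp(−2nε²) ≤ 0.115/242.
So 2nε² ≥ ln(242/0.115) = 7.651761.
Hence n ≥ 7.651761/(2·0.032²) = 3736.211.
The smallest integer n is 3737.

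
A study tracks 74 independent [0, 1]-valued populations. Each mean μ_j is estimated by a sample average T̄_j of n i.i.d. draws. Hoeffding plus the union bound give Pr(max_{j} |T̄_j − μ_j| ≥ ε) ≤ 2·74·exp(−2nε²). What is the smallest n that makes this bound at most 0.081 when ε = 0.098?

Need 2·74·exp(−2nε²) ≤ 0.081, i.e. exp(−2nε²) ≤ 0.081/148.
So 2nε² ≥ ln(148/0.081) = 7.510518.
Hence n ≥ 7.510518/(2·0.098²) = 391.010.
The smallest integer n is 392.

392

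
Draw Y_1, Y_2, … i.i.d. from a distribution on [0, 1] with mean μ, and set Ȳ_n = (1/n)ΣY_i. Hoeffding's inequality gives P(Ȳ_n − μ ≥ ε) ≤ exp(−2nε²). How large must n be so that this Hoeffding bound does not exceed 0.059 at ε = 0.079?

Require exp(−2nε²) ≤ 0.059, i.e. 2nε² ≥ ln(1/0.059) = 2.830218.
So n ≥ 2.830218 / (2·0.079²) = 226.744.
The smallest integer n is 227.

227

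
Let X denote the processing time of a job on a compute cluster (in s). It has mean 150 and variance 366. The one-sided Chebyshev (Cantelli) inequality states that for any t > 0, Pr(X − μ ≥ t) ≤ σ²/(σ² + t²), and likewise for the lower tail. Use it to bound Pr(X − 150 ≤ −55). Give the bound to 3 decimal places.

Here σ² = 366 and t = 55, so σ² + t² = 3391.
Cantelli's bound: 366/3391 = 0.1079.

0.108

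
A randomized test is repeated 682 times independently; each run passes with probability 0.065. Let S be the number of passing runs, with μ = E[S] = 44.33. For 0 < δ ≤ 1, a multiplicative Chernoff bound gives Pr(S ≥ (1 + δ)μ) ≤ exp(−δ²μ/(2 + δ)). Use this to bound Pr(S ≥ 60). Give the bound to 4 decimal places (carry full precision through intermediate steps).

0.0950

Write 60 = (1 + δ)μ, so δ = 60/44.33 − 1 = 0.3534852…
Then the exponent is δ²μ/(2 + δ) = (60 − μ)² / (μ·(2 + δ)) = 2.353579.
Bound = exp(−2.353579) = 0.09503.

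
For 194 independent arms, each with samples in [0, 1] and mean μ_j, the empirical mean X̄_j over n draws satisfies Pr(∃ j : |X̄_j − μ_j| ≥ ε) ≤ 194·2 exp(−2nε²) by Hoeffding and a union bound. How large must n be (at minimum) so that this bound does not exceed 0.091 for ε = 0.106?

372

Need 2·194·exp(−2nε²) ≤ 0.091, i.e. exp(−2nε²) ≤ 0.091/388.
So 2nε² ≥ ln(388/0.091) = 8.357901.
Hence n ≥ 8.357901/(2·0.106²) = 371.925.
The smallest integer n is 372.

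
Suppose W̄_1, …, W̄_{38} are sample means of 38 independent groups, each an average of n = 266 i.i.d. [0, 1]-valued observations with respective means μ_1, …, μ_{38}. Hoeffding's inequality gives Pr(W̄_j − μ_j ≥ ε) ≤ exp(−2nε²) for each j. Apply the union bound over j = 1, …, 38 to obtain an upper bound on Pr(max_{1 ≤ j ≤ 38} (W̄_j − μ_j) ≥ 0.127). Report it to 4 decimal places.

0.0071

Per-experiment Hoeffding bound: exp(−2·266·0.127²) = exp(−8.58063) = 0.00018771.
Union bound over 38 events: 38·0.00018771 = 0.00713.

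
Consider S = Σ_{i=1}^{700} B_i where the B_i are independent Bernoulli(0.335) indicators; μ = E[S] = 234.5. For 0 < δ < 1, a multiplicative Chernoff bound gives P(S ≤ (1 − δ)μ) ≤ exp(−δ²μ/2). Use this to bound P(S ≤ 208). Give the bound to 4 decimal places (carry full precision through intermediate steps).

0.2237

Write 208 = (1 − δ)μ, so δ = 1 − 208/234.5 = 0.1130064…
Then the exponent is δ²μ/2 = (μ − 208)²/(2μ) = 1.497335.
Bound = exp(−1.497335) = 0.22373.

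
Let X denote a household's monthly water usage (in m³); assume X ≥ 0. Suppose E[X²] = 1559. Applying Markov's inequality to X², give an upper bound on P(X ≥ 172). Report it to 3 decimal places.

0.053

Since X ≥ 0, the event {X ≥ 172} is the same as {X² ≥ 29584}.
Markov's inequality applied to X² gives P(X² ≥ 29584) ≤ E[X²]/29584 = 1559/29584 = 0.0527.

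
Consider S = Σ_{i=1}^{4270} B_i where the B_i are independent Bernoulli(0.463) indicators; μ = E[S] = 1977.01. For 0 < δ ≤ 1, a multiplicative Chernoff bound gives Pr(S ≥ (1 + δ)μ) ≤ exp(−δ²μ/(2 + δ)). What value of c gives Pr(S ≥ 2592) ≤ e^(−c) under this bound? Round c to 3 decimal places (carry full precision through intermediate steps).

Write 2592 = (1 + δ)μ, so δ = 2592/1977.01 − 1 = 0.3110708…
Then the exponent is δ²μ/(2 + δ) = (2592 − μ)² / (μ·(2 + δ)) = 82.777823.

82.778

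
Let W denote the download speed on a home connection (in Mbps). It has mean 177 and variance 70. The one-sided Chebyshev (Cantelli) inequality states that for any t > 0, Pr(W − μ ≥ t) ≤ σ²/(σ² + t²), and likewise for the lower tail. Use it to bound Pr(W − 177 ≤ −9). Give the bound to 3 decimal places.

Here σ² = 70 and t = 9, so σ² + t² = 151.
Cantelli's bound: 70/151 = 0.4636.

0.464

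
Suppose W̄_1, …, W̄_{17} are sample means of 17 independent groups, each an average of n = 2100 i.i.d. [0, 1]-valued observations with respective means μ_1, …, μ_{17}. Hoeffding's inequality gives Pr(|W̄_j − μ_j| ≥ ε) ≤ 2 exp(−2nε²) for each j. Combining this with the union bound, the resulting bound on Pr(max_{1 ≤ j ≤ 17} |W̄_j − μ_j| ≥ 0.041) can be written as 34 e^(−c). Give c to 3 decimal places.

7.060

Union bound over the 17 events: Pr(max_{1 ≤ j ≤ 17} |W̄_j − μ_j| ≥ 0.041) ≤ 17·2·exp(−2nε²) = 34 exp(−2·2100·0.041²).
So c = 2·2100·0.041² = 7.0602.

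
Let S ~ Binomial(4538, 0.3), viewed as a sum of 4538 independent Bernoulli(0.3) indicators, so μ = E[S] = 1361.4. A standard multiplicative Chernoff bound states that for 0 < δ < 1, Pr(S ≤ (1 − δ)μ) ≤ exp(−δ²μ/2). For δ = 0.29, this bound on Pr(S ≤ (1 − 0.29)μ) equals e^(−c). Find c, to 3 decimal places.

c = δ²μ/2 = 0.29²·1361.4/2 = 57.2469.

57.247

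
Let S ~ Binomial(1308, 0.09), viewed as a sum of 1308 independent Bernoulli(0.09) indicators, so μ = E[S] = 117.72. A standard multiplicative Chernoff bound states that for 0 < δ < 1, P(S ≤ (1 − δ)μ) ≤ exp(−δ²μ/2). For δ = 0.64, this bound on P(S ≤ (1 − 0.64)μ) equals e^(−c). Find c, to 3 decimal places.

24.109

c = δ²μ/2 = 0.64²·117.72/2 = 24.1091.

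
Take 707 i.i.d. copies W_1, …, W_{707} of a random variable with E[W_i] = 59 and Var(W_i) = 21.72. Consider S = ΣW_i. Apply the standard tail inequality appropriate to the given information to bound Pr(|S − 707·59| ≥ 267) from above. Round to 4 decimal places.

With mean and variance of each term known, Chebyshev's inequality bounds the deviation of the sum (or sample mean).
Var(S) = n·Var(W_i) = 707·21.72 = 15356.04.
Chebyshev: Pr(|S − 707·59| ≥ 267) ≤ Var(S)/267² = 15356.04/71289 = 0.2154.

0.2154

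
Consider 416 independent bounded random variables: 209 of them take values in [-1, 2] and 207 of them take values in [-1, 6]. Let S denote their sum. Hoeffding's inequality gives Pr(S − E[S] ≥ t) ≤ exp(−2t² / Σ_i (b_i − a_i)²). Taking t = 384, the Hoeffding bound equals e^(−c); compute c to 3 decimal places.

Σ(b_i − a_i)² = 209·3² + 207·7² = 12024.
c = 2t² / 12024 = 2·384² / 12024 = 24.5269.

24.527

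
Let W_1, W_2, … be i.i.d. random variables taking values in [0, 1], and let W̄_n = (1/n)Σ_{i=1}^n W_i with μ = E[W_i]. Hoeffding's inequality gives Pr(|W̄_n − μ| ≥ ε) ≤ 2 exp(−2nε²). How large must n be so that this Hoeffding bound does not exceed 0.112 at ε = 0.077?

244

Require 2·exp(−2nε²) ≤ 0.112, i.e. 2nε² ≥ ln(2/0.112) = 2.882404.
So n ≥ 2.882404 / (2·0.077²) = 243.077.
The smallest integer n is 244.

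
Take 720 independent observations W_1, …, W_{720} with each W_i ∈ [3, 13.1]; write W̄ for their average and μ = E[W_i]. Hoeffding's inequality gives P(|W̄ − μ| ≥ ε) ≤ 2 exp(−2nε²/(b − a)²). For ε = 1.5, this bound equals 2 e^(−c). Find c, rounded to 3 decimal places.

31.762

c = 2nε²/(b − a)² = 2·720·1.5² / 10.1² = 31.7616.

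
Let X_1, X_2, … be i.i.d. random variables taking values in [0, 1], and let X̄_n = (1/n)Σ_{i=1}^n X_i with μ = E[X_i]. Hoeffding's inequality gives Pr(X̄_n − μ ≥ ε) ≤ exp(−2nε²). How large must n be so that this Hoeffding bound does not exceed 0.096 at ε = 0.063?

296

Require exp(−2nε²) ≤ 0.096, i.e. 2nε² ≥ ln(1/0.096) = 2.343407.
So n ≥ 2.343407 / (2·0.063²) = 295.214.
The smallest integer n is 296.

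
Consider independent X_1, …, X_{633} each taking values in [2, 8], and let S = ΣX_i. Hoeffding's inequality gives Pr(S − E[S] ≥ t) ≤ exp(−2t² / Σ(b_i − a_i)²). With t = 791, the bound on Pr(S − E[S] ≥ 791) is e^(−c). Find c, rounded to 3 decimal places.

Σ(b_i − a_i)² = 633·(6)² = 22788.
c = 2t²/22788 = 2·791²/22788 = 54.9132.

54.913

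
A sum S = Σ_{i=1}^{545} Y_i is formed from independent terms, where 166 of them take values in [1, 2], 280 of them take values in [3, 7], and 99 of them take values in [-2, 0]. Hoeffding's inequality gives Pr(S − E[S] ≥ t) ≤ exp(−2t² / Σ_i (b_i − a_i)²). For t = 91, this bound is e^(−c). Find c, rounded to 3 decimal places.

3.285

Σ(b_i − a_i)² = 166·1² + 280·4² + 99·2² = 5042.
c = 2t² / 5042 = 2·91² / 5042 = 3.2848.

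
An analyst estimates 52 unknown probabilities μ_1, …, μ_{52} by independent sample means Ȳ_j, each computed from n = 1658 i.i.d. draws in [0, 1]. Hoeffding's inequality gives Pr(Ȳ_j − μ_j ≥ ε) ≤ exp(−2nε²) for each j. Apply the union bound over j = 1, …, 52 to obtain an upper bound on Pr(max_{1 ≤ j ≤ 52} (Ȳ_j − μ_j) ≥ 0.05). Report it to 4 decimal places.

Per-experiment Hoeffding bound: exp(−2·1658·0.05²) = exp(−8.29000) = 0.00025101.
Union bound over 52 events: 52·0.00025101 = 0.01305.

0.0131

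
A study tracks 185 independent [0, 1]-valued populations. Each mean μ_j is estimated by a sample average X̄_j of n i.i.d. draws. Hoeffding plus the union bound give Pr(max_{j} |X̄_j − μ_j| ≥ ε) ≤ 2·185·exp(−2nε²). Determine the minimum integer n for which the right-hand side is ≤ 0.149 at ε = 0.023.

Need 2·185·exp(−2nε²) ≤ 0.149, i.e. exp(−2nε²) ≤ 0.149/370.
So 2nε² ≥ ln(370/0.149) = 7.817312.
Hence n ≥ 7.817312/(2·0.023²) = 7388.764.
The smallest integer n is 7389.

7389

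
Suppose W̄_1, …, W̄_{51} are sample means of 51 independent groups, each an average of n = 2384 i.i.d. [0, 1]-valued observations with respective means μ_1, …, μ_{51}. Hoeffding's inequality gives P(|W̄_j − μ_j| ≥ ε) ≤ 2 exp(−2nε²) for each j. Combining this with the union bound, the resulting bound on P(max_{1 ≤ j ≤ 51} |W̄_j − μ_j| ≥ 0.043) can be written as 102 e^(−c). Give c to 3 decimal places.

Union bound over the 51 events: P(max_{1 ≤ j ≤ 51} |W̄_j − μ_j| ≥ 0.043) ≤ 51·2·exp(−2nε²) = 102 exp(−2·2384·0.043²).
So c = 2·2384·0.043² = 8.8160.

8.816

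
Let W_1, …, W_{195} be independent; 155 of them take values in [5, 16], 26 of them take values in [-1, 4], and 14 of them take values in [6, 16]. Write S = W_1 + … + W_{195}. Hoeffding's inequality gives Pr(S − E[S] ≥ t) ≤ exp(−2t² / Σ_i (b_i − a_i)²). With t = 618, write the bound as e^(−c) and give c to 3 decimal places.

36.715

Σ(b_i − a_i)² = 155·11² + 26·5² + 14·10² = 20805.
c = 2t² / 20805 = 2·618² / 20805 = 36.7146.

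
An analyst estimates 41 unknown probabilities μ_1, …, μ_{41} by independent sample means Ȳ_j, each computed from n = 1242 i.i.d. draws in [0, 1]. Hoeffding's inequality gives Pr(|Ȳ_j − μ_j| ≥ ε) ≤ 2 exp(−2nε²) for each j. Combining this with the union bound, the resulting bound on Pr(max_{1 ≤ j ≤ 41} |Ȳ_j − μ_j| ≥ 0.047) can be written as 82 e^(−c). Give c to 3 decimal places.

5.487

Union bound over the 41 events: Pr(max_{1 ≤ j ≤ 41} |Ȳ_j − μ_j| ≥ 0.047) ≤ 41·2·exp(−2nε²) = 82 exp(−2·1242·0.047²).
So c = 2·1242·0.047² = 5.4872.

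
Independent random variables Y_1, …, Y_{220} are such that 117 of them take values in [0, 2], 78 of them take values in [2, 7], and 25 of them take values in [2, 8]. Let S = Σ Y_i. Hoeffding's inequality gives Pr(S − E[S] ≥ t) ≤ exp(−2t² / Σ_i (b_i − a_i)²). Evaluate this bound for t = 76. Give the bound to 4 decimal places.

Σ(b_i − a_i)² = 117·2² + 78·5² + 25·6² = 3318.
Exponent = 2·76² / 3318 = 3.48162.
Bound = exp(−3.48162) = 0.03076.

0.0308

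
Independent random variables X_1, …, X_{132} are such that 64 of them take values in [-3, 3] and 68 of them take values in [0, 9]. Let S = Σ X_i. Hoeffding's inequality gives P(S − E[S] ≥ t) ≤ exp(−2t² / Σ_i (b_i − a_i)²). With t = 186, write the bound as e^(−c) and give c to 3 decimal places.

8.857

Σ(b_i − a_i)² = 64·6² + 68·9² = 7812.
c = 2t² / 7812 = 2·186² / 7812 = 8.8571.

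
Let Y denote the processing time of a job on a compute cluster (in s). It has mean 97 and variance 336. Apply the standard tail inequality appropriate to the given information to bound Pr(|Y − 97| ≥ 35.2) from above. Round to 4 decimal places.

0.2712

Mean and variance are known, so Chebyshev's inequality applies.
Chebyshev: Pr(|Y − μ| ≥ t) ≤ Var(Y)/t².
Bound = 336 / 1239.04 = 0.2712.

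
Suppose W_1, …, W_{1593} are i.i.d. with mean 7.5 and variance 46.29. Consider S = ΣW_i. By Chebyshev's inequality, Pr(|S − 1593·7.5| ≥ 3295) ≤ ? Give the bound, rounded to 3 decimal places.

Var(S) = n·Var(W_i) = 1593·46.29 = 73739.97.
Chebyshev: Pr(|S − 1593·7.5| ≥ 3295) ≤ Var(S)/3295² = 73739.97/10857025 = 0.0068.

0.007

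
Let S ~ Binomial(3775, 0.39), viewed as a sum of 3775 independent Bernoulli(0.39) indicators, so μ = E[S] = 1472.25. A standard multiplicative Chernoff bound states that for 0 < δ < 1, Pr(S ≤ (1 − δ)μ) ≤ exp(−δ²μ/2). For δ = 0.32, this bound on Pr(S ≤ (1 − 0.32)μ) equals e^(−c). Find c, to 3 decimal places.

c = δ²μ/2 = 0.32²·1472.25/2 = 75.3792.

75.379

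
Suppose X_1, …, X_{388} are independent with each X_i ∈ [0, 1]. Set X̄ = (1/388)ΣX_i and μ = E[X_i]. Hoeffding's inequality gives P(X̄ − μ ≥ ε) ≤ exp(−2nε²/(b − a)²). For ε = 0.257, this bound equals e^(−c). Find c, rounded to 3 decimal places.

51.254

c = 2nε²/(b − a)² = 2·388·0.257² / 1² = 51.2540.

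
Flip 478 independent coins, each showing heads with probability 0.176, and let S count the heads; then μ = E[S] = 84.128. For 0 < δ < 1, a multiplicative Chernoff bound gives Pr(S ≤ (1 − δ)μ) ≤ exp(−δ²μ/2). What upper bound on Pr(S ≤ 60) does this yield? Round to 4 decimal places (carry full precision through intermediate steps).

0.0314

Write 60 = (1 − δ)μ, so δ = 1 − 60/84.128 = 0.2868011…
Then the exponent is δ²μ/2 = (μ − 60)²/(2μ) = 3.459968.
Bound = exp(−3.459968) = 0.03143.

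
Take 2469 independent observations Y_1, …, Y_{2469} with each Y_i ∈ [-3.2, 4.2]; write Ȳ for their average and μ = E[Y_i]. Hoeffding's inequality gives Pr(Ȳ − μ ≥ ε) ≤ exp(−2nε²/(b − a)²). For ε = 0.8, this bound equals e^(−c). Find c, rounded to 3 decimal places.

c = 2nε²/(b − a)² = 2·2469·0.8² / 7.4² = 57.7122.

57.712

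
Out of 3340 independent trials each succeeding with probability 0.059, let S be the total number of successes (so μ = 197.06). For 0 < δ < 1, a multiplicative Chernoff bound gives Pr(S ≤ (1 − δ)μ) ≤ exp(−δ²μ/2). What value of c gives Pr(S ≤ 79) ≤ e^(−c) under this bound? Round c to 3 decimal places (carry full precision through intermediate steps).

35.365

Write 79 = (1 − δ)μ, so δ = 1 − 79/197.06 = 0.5991069…
Then the exponent is δ²μ/2 = (μ − 79)²/(2μ) = 35.365279.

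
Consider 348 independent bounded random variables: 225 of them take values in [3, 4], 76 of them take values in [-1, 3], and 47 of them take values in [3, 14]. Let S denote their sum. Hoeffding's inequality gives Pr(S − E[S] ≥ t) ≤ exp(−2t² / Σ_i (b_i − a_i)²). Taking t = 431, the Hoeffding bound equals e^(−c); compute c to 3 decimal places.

Σ(b_i − a_i)² = 225·1² + 76·4² + 47·11² = 7128.
c = 2t² / 7128 = 2·431² / 7128 = 52.1215.

52.121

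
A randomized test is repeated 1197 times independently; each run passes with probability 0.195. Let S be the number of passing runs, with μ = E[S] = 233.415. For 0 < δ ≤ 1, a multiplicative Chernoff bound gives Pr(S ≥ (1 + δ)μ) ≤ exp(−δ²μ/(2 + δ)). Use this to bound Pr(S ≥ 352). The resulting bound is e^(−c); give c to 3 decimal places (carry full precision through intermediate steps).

Write 352 = (1 + δ)μ, so δ = 352/233.415 − 1 = 0.5080436…
Then the exponent is δ²μ/(2 + δ) = (352 − μ)² / (μ·(2 + δ)) = 24.021254.

24.021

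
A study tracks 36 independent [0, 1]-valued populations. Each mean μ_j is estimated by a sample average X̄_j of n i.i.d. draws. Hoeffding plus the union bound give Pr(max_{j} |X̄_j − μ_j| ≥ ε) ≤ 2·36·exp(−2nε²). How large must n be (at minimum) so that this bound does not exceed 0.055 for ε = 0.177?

Need 2·36·exp(−2nε²) ≤ 0.055, i.e. exp(−2nε²) ≤ 0.055/72.
So 2nε² ≥ ln(72/0.055) = 7.177088.
Hence n ≥ 7.177088/(2·0.177²) = 114.544.
The smallest integer n is 115.

115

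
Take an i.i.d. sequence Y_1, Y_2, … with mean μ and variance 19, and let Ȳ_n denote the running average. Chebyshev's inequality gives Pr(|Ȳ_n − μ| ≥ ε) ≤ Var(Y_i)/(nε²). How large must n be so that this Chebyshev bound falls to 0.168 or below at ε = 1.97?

30

Require 19/(n·1.97²) ≤ 0.168, i.e. n ≥ 19/(0.168·1.97²) = 29.141.
The smallest integer n is 30.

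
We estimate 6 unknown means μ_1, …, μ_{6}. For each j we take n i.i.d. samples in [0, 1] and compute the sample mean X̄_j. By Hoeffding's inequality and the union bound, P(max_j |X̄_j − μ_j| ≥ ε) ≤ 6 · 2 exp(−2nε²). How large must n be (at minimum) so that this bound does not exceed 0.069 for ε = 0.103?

244

Need 2·6·exp(−2nε²) ≤ 0.069, i.e. exp(−2nε²) ≤ 0.069/12.
So 2nε² ≥ ln(12/0.069) = 5.158555.
Hence n ≥ 5.158555/(2·0.103²) = 243.122.
The smallest integer n is 244.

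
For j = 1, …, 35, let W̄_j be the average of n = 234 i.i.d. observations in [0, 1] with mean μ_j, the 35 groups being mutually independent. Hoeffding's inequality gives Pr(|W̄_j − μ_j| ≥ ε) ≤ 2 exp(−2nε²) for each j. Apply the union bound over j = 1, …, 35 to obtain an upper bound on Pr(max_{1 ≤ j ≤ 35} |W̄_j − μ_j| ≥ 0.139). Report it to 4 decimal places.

0.0083

Per-experiment Hoeffding bound: 2·exp(−2·234·0.139²) = 2·exp(−9.04223) = 0.00023661.
Union bound over 35 events: 35·0.00023661 = 0.00828.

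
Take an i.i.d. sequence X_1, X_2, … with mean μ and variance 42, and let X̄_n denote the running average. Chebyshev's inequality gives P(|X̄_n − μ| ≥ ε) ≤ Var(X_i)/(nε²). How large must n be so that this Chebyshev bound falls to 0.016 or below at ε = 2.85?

324

Require 42/(n·2.85²) ≤ 0.016, i.e. n ≥ 42/(0.016·2.85²) = 323.176.
The smallest integer n is 324.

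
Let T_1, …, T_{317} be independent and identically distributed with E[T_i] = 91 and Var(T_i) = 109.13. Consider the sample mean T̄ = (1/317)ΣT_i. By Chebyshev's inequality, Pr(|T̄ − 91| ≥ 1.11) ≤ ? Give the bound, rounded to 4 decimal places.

0.2794

Var(T̄) = Var(T_i)/n = 109.13/317 = 0.34426.
Chebyshev: Pr(|T̄ − 91| ≥ 1.11) ≤ Var(T̄)/(1.11)² = 109.13/(317·1.11²) = 0.2794.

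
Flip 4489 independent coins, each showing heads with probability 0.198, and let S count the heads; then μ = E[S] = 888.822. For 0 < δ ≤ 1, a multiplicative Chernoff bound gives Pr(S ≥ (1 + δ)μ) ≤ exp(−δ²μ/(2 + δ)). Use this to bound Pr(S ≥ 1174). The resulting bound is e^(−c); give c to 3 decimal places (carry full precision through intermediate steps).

Write 1174 = (1 + δ)μ, so δ = 1174/888.822 − 1 = 0.3208494…
Then the exponent is δ²μ/(2 + δ) = (1174 − μ)² / (μ·(2 + δ)) = 39.424871.

39.425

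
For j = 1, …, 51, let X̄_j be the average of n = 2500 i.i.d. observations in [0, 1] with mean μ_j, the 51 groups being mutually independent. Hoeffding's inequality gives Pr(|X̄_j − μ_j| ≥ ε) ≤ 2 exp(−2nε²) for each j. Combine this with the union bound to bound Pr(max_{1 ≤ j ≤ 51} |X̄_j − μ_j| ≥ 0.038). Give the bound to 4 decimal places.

0.0746

Per-experiment Hoeffding bound: 2·exp(−2·2500·0.038²) = 2·exp(−7.22000) = 0.0014636.
Union bound over 51 events: 51·0.0014636 = 0.07464.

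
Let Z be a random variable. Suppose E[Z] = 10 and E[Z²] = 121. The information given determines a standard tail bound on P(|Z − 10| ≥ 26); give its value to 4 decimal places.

The first two moments determine the variance, so Chebyshev's inequality is the sharpest standard bound available.
Var(Z) = E[Z²] − (E[Z])² = 121 − 100 = 21.
Chebyshev's inequality: P(|Z − μ| ≥ t) ≤ Var(Z)/t² = 21/676 = 0.0311.

0.0311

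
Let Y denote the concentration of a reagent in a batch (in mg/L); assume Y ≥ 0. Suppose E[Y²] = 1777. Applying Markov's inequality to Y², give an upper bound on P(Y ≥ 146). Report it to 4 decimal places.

Since Y ≥ 0, the event {Y ≥ 146} is the same as {Y² ≥ 21316}.
Markov's inequality applied to Y² gives P(Y² ≥ 21316) ≤ E[Y²]/21316 = 1777/21316 = 0.0834.

0.0834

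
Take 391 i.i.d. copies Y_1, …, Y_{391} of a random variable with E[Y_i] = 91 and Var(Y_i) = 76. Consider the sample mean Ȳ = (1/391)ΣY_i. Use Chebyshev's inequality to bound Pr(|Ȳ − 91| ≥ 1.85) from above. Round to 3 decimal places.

0.057

Var(Ȳ) = Var(Y_i)/n = 76/391 = 0.19437.
Chebyshev: Pr(|Ȳ − 91| ≥ 1.85) ≤ Var(Ȳ)/(1.85)² = 76/(391·1.85²) = 0.0568.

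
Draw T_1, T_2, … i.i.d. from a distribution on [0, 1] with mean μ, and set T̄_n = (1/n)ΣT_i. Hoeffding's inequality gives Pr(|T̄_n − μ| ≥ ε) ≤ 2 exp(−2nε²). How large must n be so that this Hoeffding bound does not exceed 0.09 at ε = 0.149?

Require 2·exp(−2nε²) ≤ 0.09, i.e. 2nε² ≥ ln(2/0.09) = 3.101093.
So n ≥ 3.101093 / (2·0.149²) = 69.841.
The smallest integer n is 70.

70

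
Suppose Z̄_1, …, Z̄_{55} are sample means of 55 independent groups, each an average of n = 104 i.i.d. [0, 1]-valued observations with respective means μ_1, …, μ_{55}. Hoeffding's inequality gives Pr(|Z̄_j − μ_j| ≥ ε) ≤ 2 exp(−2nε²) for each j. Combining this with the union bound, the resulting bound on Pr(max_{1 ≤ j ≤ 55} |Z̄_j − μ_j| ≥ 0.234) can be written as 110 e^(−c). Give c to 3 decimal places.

Union bound over the 55 events: Pr(max_{1 ≤ j ≤ 55} |Z̄_j − μ_j| ≥ 0.234) ≤ 55·2·exp(−2nε²) = 110 exp(−2·104·0.234²).
So c = 2·104·0.234² = 11.3892.

11.389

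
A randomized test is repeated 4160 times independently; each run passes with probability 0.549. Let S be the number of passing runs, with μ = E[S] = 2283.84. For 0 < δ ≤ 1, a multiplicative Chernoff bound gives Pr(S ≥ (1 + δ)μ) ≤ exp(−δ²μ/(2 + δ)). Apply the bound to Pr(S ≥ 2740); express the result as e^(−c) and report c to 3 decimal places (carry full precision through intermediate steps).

Write 2740 = (1 + δ)μ, so δ = 2740/2283.84 − 1 = 0.1997338…
Then the exponent is δ²μ/(2 + δ) = (2740 − μ)² / (μ·(2 + δ)) = 41.418904.

41.419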